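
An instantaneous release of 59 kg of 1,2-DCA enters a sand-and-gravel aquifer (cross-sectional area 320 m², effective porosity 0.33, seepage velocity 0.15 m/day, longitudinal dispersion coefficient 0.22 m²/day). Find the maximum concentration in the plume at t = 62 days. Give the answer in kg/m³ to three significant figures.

The peak of an instantaneous 1D plume sits at x = vt; there the Gaussian factor is 1 and C_max = M/(n_e·A·√(4πDt)), where n_e·A is the pore area the mass is dissolved in.
√(4πDt) = √(4π × 0.22 × 62) = 13.09 m, so C_max = 59/(0.33 × 320 × 13.09) = 0.0427 kg/m³.

0.0427 kg/m³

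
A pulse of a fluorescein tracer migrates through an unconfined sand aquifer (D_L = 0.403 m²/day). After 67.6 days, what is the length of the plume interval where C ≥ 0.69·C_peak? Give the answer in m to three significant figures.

The plume is Gaussian with σ = √(2Dt) = √(2 × 0.403 × 67.6) = 7.381 m.
C/C_peak = exp(−Δx²/(2σ²)) = 0.69 ⇒ Δx = σ·√(−2 ln 0.69) = 7.381 × 0.8615 = 6.359 m.
Width = 2Δx = 12.7 m.

12.7 m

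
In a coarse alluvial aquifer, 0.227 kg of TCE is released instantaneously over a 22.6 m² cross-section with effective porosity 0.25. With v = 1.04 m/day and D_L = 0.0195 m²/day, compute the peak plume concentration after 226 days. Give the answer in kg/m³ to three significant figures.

The peak of an instantaneous 1D plume sits at x = vt; there the Gaussian factor is 1 and C_max = M/(n_e·A·√(4πDt)), where n_e·A is the pore area the mass is dissolved in.
√(4πDt) = √(4π × 0.0195 × 226) = 7.442 m, so C_max = 0.227/(0.25 × 22.6 × 7.442) = 0.00540 kg/m³.

0.00540 kg/m³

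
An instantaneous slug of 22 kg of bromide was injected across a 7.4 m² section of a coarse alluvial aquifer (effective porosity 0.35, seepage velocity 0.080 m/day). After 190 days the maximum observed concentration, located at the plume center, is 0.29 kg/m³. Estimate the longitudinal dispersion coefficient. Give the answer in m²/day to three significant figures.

0.359 m²/day

At the plume center C_max = M/(n_e·A·√(4πDt)), so D = M²/(4πt·(n_e·A·C_max)²).
n_e·A·C_max = 0.35 × 7.4 × 0.29 = 0.7511 kg/m.
D = 22²/(4π × 190 × 0.7511²) = 0.359 m²/day.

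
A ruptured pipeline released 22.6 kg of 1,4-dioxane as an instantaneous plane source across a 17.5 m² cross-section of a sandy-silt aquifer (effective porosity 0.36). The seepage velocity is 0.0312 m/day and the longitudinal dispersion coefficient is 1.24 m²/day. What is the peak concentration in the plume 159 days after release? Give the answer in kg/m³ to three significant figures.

The peak of an instantaneous 1D plume sits at x = vt; there the Gaussian factor is 1 and C_max = M/(n_e·A·√(4πDt)), where n_e·A is the pore area the mass is dissolved in.
√(4πDt) = √(4π × 1.24 × 159) = 49.78 m, so C_max = 22.6/(0.36 × 17.5 × 49.78) = 0.0721 kg/m³.

0.0721 kg/m³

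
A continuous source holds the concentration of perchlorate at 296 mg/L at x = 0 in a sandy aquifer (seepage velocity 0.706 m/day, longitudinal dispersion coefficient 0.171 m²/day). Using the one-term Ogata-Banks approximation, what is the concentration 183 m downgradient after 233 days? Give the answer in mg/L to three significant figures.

5.65 mg/L

For a continuous step input, C/C₀ ≈ ½·erfc((x−vt)/(2√(Dt))).
vt = 0.706 × 233 = 164.498 m and 2√(Dt) = 2√(0.171 × 233) = 12.62 m.
Argument (x−vt)/(2√(Dt)) = (183 − 164.498)/12.62 = 1.466; ½·erfc(1.466) = 0.01908.
C = 296 × 0.01908 = 5.65 mg/L.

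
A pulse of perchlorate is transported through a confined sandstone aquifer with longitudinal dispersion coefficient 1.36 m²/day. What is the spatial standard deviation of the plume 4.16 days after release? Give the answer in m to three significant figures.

Dispersive spreading gives a Gaussian with σ² = 2Dt; advection only shifts the center.
σ = √(2 × 1.36 × 4.16) = 3.36 m.

3.36 m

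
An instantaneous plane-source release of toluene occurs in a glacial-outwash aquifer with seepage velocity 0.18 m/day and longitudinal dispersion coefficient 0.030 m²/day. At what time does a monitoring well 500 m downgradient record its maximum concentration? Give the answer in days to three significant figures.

For the 1D instantaneous-source solution, setting ∂C/∂t = 0 at fixed x gives v²t² + 2Dt − x² = 0, so t = (√(D² + v²x²) − D)/v².
√(D² + v²x²) = √(0.030² + 0.18² × 500²) = 90.00; v² = 0.0324.
t = (90.00 − 0.030)/0.0324 = 2780 days (vs. the pure-advection estimate x/v = 2780 d).

2780 days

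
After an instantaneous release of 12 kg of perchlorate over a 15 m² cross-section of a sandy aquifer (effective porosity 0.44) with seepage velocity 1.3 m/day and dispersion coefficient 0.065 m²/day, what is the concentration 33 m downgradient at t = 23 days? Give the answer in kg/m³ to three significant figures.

For an instantaneous plane source, C(x,t) = M/(n_e·A·√(4πDt)) · exp(−(x−vt)²/(4Dt)), with n_e·A the pore (flow) area.
Plume center vt = 1.3 × 23 = 29.9 m, so the well at 33 m is 3.1 m downgradient of the peak.
√(4πDt) = 4.334 m, giving peak height M/(n_e·A·√(4πDt)) = 12/(0.44 × 15 × 4.334) = 0.4195 kg/m³.
(x−vt)²/(4Dt) = (3.1)²/(4 × 0.065 × 23) = 1.607; exp(−1.607) = 0.2005.
C = 0.4195 × 0.2005 = 0.0841 kg/m³.

0.0841 kg/m³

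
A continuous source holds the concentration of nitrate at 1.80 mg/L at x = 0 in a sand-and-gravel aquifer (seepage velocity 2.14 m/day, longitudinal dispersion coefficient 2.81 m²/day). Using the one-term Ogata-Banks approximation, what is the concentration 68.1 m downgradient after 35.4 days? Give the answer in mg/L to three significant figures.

For a continuous step input, C/C₀ ≈ ½·erfc((x−vt)/(2√(Dt))).
vt = 2.14 × 35.4 = 75.756 m and 2√(Dt) = 2√(2.81 × 35.4) = 19.95 m.
Argument (x−vt)/(2√(Dt)) = (68.1 − 75.756)/19.95 = -0.3838; ½·erfc(-0.3838) = 0.7064.
C = 1.80 × 0.7064 = 1.27 mg/L.

1.27 mg/L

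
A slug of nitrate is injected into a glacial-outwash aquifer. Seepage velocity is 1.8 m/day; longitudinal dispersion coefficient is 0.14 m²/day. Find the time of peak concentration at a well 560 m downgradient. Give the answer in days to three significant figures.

311 days

For the 1D instantaneous-source solution, setting ∂C/∂t = 0 at fixed x gives v²t² + 2Dt − x² = 0, so t = (√(D² + v²x²) − D)/v².
√(D² + v²x²) = √(0.14² + 1.8² × 560²) = 1008; v² = 3.24.
t = (1008 − 0.14)/3.24 = 311 days (vs. the pure-advection estimate x/v = 311 d).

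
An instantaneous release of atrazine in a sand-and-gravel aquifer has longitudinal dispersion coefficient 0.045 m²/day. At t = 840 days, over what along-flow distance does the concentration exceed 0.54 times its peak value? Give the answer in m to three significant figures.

19.3 m

The plume is Gaussian with σ = √(2Dt) = √(2 × 0.045 × 840) = 8.695 m.
C/C_peak = exp(−Δx²/(2σ²)) = 0.54 ⇒ Δx = σ·√(−2 ln 0.54) = 8.695 × 1.110 = 9.651 m.
Width = 2Δx = 19.3 m.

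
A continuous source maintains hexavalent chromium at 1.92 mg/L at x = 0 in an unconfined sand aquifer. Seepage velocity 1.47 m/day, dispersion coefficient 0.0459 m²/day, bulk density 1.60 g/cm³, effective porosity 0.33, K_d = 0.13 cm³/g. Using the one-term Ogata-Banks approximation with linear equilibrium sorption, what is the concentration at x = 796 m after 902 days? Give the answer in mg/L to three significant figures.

1.91 mg/L

Retardation factor R = 1 + ρ_b·K_d/n = 1 + 1.60 × 0.13/0.33 = 1.630.
Sorption retards both mechanisms: v_R = v/R = 0.9018 m/day, D_R = D/R = 0.02816 m²/day.
v_R·t = 0.9018 × 902 = 813.4236 m; 2√(D_R t) = 10.08 m; argument = (796 − 813.4236)/10.08 = -1.729.
C = C₀ × ½·erfc(-1.729) = 1.92 × 0.9928 = 1.91 mg/L.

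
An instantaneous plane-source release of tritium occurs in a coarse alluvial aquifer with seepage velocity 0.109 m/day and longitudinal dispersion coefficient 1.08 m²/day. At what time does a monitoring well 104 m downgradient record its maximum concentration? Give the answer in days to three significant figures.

For the 1D instantaneous-source solution, setting ∂C/∂t = 0 at fixed x gives v²t² + 2Dt − x² = 0, so t = (√(D² + v²x²) − D)/v².
√(D² + v²x²) = √(1.08² + 0.109² × 104²) = 11.39; v² = 0.011881.
t = (11.39 − 1.08)/0.011881 = 868 days (vs. the pure-advection estimate x/v = 954 d).

868 days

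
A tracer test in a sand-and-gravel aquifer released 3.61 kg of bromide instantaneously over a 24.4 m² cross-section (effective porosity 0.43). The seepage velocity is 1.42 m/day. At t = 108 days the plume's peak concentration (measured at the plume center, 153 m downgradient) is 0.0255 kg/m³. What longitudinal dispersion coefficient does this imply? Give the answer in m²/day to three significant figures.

0.134 m²/day

At the plume center C_max = M/(n_e·A·√(4πDt)), so D = M²/(4πt·(n_e·A·C_max)²).
n_e·A·C_max = 0.43 × 24.4 × 0.0255 = 0.2675 kg/m.
D = 3.61²/(4π × 108 × 0.2675²) = 0.134 m²/day.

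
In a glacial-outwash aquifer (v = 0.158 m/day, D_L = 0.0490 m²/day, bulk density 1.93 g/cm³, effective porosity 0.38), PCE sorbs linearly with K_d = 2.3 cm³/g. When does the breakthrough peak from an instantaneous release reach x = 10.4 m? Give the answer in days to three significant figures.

Retardation factor R = 1 + ρ_b·K_d/n = 1 + 1.93 × 2.3/0.38 = 12.68.
Sorption retards both mechanisms: v_R = v/R = 0.01246 m/day, D_R = D/R = 0.003864 m²/day.
Peak time from v_R²t² + 2D_R t − x² = 0: t = (√(D_R² + v_R²x²) − D_R)/v_R².
√(D_R² + v_R²x²) = √(0.003864² + 0.01246² × 10.4²) = 0.1296; v_R² = 0.0001553.
t = (0.1296 − 0.003864)/0.0001553 = 810 days.

810 days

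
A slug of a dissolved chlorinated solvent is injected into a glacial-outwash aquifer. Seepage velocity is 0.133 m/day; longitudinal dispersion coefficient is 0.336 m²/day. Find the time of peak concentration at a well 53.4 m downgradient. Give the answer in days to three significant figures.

For the 1D instantaneous-source solution, setting ∂C/∂t = 0 at fixed x gives v²t² + 2Dt − x² = 0, so t = (√(D² + v²x²) − D)/v².
√(D² + v²x²) = √(0.336² + 0.133² × 53.4²) = 7.110; v² = 0.017689.
t = (7.110 − 0.336)/0.017689 = 383 days (vs. the pure-advection estimate x/v = 402 d).

383 days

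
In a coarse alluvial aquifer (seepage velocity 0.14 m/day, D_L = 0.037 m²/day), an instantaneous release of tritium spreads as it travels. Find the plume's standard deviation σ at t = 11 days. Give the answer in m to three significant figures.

0.902 m

Dispersive spreading gives a Gaussian with σ² = 2Dt; advection only shifts the center.
σ = √(2 × 0.037 × 11) = 0.902 m.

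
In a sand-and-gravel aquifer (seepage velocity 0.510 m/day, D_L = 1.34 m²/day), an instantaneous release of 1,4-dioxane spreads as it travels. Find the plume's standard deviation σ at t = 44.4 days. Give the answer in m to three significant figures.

Dispersive spreading gives a Gaussian with σ² = 2Dt; advection only shifts the center.
σ = √(2 × 1.34 × 44.4) = 10.9 m.

10.9 m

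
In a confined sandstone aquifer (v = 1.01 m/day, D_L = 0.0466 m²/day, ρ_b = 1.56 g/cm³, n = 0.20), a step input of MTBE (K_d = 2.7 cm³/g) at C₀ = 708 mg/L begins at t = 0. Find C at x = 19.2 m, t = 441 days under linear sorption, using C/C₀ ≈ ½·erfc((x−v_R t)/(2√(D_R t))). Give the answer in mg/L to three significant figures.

Retardation factor R = 1 + ρ_b·K_d/n = 1 + 1.56 × 2.7/0.20 = 22.06.
Sorption retards both mechanisms: v_R = v/R = 0.04578 m/day, D_R = D/R = 0.002112 m²/day.
v_R·t = 0.04578 × 441 = 20.18898 m; 2√(D_R t) = 1.930 m; argument = (19.2 − 20.18898)/1.930 = -0.5124.
C = C₀ × ½·erfc(-0.5124) = 708 × 0.7657 = 542 mg/L.

542 mg/L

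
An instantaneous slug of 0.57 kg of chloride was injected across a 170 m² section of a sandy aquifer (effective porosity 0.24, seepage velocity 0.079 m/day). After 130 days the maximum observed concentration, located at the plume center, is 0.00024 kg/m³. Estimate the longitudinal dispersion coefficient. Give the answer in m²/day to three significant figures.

2.07 m²/day

At the plume center C_max = M/(n_e·A·√(4πDt)), so D = M²/(4πt·(n_e·A·C_max)²).
n_e·A·C_max = 0.24 × 170 × 0.00024 = 0.009792 kg/m.
D = 0.57²/(4π × 130 × 0.009792²) = 2.07 m²/day.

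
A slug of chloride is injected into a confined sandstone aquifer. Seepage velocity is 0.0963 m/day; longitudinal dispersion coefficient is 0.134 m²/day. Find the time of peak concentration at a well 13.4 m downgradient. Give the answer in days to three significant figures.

125 days

For the 1D instantaneous-source solution, setting ∂C/∂t = 0 at fixed x gives v²t² + 2Dt − x² = 0, so t = (√(D² + v²x²) − D)/v².
√(D² + v²x²) = √(0.134² + 0.0963² × 13.4²) = 1.297; v² = 0.00927369.
t = (1.297 − 0.134)/0.00927369 = 125 days (vs. the pure-advection estimate x/v = 139 d).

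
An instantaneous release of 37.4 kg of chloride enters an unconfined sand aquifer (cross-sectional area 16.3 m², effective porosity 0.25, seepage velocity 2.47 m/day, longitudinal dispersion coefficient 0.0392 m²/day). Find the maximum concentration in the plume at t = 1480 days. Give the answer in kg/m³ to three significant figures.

The peak of an instantaneous 1D plume sits at x = vt; there the Gaussian factor is 1 and C_max = M/(n_e·A·√(4πDt)), where n_e·A is the pore area the mass is dissolved in.
√(4πDt) = √(4π × 0.0392 × 1480) = 27.00 m, so C_max = 37.4/(0.25 × 16.3 × 27.00) = 0.340 kg/m³.

0.340 kg/m³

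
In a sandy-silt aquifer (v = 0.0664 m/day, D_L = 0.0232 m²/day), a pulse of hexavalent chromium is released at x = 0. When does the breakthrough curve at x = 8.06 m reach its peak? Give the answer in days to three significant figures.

116 days

For the 1D instantaneous-source solution, setting ∂C/∂t = 0 at fixed x gives v²t² + 2Dt − x² = 0, so t = (√(D² + v²x²) − D)/v².
√(D² + v²x²) = √(0.0232² + 0.0664² × 8.06²) = 0.5357; v² = 0.00440896.
t = (0.5357 − 0.0232)/0.00440896 = 116 days (vs. the pure-advection estimate x/v = 121 d).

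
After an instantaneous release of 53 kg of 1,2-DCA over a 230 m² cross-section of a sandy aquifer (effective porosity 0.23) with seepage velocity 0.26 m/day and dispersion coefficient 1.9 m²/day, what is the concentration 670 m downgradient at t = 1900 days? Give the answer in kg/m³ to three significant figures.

0.000551 kg/m³

For an instantaneous plane source, C(x,t) = M/(n_e·A·√(4πDt)) · exp(−(x−vt)²/(4Dt)), with n_e·A the pore (flow) area.
Plume center vt = 0.26 × 1900 = 494 m, so the well at 670 m is 176 m downgradient of the peak.
√(4πDt) = 213.0 m, giving peak height M/(n_e·A·√(4πDt)) = 53/(0.23 × 230 × 213.0) = 0.004704 kg/m³.
(x−vt)²/(4Dt) = (176)²/(4 × 1.9 × 1900) = 2.145; exp(−2.145) = 0.1171.
C = 0.004704 × 0.1171 = 0.000551 kg/m³.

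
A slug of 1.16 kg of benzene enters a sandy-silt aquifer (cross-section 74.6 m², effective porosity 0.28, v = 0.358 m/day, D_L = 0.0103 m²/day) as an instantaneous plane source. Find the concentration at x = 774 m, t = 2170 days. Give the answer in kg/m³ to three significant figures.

For an instantaneous plane source, C(x,t) = M/(n_e·A·√(4πDt)) · exp(−(x−vt)²/(4Dt)), with n_e·A the pore (flow) area.
Plume center vt = 0.358 × 2170 = 776.86 m, so the well at 774 m is 2.86 m upgradient of the peak.
√(4πDt) = 16.76 m, giving peak height M/(n_e·A·√(4πDt)) = 1.16/(0.28 × 74.6 × 16.76) = 0.003314 kg/m³.
(x−vt)²/(4Dt) = (-2.86)²/(4 × 0.0103 × 2170) = 0.09149; exp(−0.09149) = 0.9126.
C = 0.003314 × 0.9126 = 0.00302 kg/m³.

0.00302 kg/m³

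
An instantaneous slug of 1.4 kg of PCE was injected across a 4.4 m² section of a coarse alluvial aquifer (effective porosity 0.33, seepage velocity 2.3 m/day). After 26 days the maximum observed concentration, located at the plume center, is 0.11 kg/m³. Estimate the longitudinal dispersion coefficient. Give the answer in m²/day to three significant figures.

At the plume center C_max = M/(n_e·A·√(4πDt)), so D = M²/(4πt·(n_e·A·C_max)²).
n_e·A·C_max = 0.33 × 4.4 × 0.11 = 0.1597 kg/m.
D = 1.4²/(4π × 26 × 0.1597²) = 0.235 m²/day.

0.235 m²/day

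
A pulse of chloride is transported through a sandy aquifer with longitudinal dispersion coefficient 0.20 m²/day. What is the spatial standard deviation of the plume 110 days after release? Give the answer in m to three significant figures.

6.63 m

Dispersive spreading gives a Gaussian with σ² = 2Dt; advection only shifts the center.
σ = √(2 × 0.20 × 110) = 6.63 m.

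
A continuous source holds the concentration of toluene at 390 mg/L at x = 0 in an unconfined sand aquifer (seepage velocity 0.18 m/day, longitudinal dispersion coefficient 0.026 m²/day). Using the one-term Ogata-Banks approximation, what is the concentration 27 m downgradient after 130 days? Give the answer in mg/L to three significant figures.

For a continuous step input, C/C₀ ≈ ½·erfc((x−vt)/(2√(Dt))).
vt = 0.18 × 130 = 23.4 m and 2√(Dt) = 2√(0.026 × 130) = 3.677 m.
Argument (x−vt)/(2√(Dt)) = (27 − 23.4)/3.677 = 0.9791; ½·erfc(0.9791) = 0.08308.
C = 390 × 0.08308 = 32.4 mg/L.

32.4 mg/L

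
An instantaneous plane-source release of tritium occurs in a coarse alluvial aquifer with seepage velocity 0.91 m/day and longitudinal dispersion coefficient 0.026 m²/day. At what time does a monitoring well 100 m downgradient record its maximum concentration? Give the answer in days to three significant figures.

For the 1D instantaneous-source solution, setting ∂C/∂t = 0 at fixed x gives v²t² + 2Dt − x² = 0, so t = (√(D² + v²x²) − D)/v².
√(D² + v²x²) = √(0.026² + 0.91² × 100²) = 91.00; v² = 0.8281.
t = (91.00 − 0.026)/0.8281 = 110 days (vs. the pure-advection estimate x/v = 110 d).

110 days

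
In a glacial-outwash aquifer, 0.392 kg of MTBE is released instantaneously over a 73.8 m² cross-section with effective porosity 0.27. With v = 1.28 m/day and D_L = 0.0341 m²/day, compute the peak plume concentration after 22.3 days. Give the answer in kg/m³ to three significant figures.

The peak of an instantaneous 1D plume sits at x = vt; there the Gaussian factor is 1 and C_max = M/(n_e·A·√(4πDt)), where n_e·A is the pore area the mass is dissolved in.
√(4πDt) = √(4π × 0.0341 × 22.3) = 3.091 m, so C_max = 0.392/(0.27 × 73.8 × 3.091) = 0.00636 kg/m³.

0.00636 kg/m³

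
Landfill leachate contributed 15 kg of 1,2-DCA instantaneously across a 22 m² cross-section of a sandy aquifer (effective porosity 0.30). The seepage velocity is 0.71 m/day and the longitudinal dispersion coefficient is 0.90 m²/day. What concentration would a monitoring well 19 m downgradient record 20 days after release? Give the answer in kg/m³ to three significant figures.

For an instantaneous plane source, C(x,t) = M/(n_e·A·√(4πDt)) · exp(−(x−vt)²/(4Dt)), with n_e·A the pore (flow) area.
Plume center vt = 0.71 × 20 = 14.2 m, so the well at 19 m is 4.8 m downgradient of the peak.
√(4πDt) = 15.04 m, giving peak height M/(n_e·A·√(4πDt)) = 15/(0.30 × 22 × 15.04) = 0.1511 kg/m³.
(x−vt)²/(4Dt) = (4.8)²/(4 × 0.90 × 20) = 0.3200; exp(−0.3200) = 0.7261.
C = 0.1511 × 0.7261 = 0.110 kg/m³.

0.110 kg/m³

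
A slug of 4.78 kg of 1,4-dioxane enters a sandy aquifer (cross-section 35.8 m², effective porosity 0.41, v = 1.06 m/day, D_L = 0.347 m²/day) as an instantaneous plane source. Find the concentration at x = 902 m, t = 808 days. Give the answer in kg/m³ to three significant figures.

For an instantaneous plane source, C(x,t) = M/(n_e·A·√(4πDt)) · exp(−(x−vt)²/(4Dt)), with n_e·A the pore (flow) area.
Plume center vt = 1.06 × 808 = 856.48 m, so the well at 902 m is 45.52 m downgradient of the peak.
√(4πDt) = 59.36 m, giving peak height M/(n_e·A·√(4πDt)) = 4.78/(0.41 × 35.8 × 59.36) = 0.005486 kg/m³.
(x−vt)²/(4Dt) = (45.52)²/(4 × 0.347 × 808) = 1.848; exp(−1.848) = 0.1576.
C = 0.005486 × 0.1576 = 0.000865 kg/m³.

0.000865 kg/m³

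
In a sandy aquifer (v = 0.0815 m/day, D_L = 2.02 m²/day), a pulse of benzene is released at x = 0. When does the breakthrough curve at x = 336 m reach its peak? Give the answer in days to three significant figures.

For the 1D instantaneous-source solution, setting ∂C/∂t = 0 at fixed x gives v²t² + 2Dt − x² = 0, so t = (√(D² + v²x²) − D)/v².
√(D² + v²x²) = √(2.02² + 0.0815² × 336²) = 27.46; v² = 0.00664225.
t = (27.46 − 2.02)/0.00664225 = 3830 days (vs. the pure-advection estimate x/v = 4120 d).

3830 days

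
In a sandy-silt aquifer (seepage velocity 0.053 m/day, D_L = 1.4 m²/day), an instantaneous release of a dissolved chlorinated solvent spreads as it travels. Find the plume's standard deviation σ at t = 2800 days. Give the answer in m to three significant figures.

88.5 m

Dispersive spreading gives a Gaussian with σ² = 2Dt; advection only shifts the center.
σ = √(2 × 1.4 × 2800) = 88.5 m.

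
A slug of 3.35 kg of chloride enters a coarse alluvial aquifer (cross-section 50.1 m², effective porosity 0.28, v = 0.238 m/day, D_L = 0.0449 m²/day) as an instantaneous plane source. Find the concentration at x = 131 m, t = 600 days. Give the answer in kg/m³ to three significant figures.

For an instantaneous plane source, C(x,t) = M/(n_e·A·√(4πDt)) · exp(−(x−vt)²/(4Dt)), with n_e·A the pore (flow) area.
Plume center vt = 0.238 × 600 = 142.8 m, so the well at 131 m is 11.8 m upgradient of the peak.
√(4πDt) = 18.40 m, giving peak height M/(n_e·A·√(4πDt)) = 3.35/(0.28 × 50.1 × 18.40) = 0.01298 kg/m³.
(x−vt)²/(4Dt) = (-11.8)²/(4 × 0.0449 × 600) = 1.292; exp(−1.292) = 0.2747.
C = 0.01298 × 0.2747 = 0.00357 kg/m³.

0.00357 kg/m³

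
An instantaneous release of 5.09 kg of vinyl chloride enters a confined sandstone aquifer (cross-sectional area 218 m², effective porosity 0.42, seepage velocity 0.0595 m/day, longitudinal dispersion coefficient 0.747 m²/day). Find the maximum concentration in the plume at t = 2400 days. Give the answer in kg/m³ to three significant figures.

The peak of an instantaneous 1D plume sits at x = vt; there the Gaussian factor is 1 and C_max = M/(n_e·A·√(4πDt)), where n_e·A is the pore area the mass is dissolved in.
√(4πDt) = √(4π × 0.747 × 2400) = 150.1 m, so C_max = 5.09/(0.42 × 218 × 150.1) = 0.000370 kg/m³.

0.000370 kg/m³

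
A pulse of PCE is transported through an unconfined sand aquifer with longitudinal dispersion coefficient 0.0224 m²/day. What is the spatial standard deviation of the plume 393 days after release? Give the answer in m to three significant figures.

4.20 m

Dispersive spreading gives a Gaussian with σ² = 2Dt; advection only shifts the center.
σ = √(2 × 0.0224 × 393) = 4.20 m.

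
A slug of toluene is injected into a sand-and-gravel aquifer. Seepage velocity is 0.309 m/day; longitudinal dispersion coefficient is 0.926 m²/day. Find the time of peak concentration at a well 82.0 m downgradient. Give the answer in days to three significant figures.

256 days

For the 1D instantaneous-source solution, setting ∂C/∂t = 0 at fixed x gives v²t² + 2Dt − x² = 0, so t = (√(D² + v²x²) − D)/v².
√(D² + v²x²) = √(0.926² + 0.309² × 82.0²) = 25.35; v² = 0.095481.
t = (25.35 − 0.926)/0.095481 = 256 days (vs. the pure-advection estimate x/v = 265 d).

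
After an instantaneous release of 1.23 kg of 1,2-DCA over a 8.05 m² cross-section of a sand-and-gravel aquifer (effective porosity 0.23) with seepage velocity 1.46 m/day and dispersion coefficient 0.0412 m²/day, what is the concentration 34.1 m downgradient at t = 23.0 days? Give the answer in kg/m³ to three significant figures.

0.179 kg/m³

For an instantaneous plane source, C(x,t) = M/(n_e·A·√(4πDt)) · exp(−(x−vt)²/(4Dt)), with n_e·A the pore (flow) area.
Plume center vt = 1.46 × 23.0 = 33.58 m, so the well at 34.1 m is 0.52 m downgradient of the peak.
√(4πDt) = 3.451 m, giving peak height M/(n_e·A·√(4πDt)) = 1.23/(0.23 × 8.05 × 3.451) = 0.1925 kg/m³.
(x−vt)²/(4Dt) = (0.52)²/(4 × 0.0412 × 23.0) = 0.07134; exp(−0.07134) = 0.9311.
C = 0.1925 × 0.9311 = 0.179 kg/m³.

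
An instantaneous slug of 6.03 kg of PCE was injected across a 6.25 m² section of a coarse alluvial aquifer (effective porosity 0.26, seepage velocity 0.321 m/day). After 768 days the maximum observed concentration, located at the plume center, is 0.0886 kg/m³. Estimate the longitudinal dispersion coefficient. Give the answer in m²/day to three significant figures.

0.182 m²/day

At the plume center C_max = M/(n_e·A·√(4πDt)), so D = M²/(4πt·(n_e·A·C_max)²).
n_e·A·C_max = 0.26 × 6.25 × 0.0886 = 0.1440 kg/m.
D = 6.03²/(4π × 768 × 0.1440²) = 0.182 m²/day.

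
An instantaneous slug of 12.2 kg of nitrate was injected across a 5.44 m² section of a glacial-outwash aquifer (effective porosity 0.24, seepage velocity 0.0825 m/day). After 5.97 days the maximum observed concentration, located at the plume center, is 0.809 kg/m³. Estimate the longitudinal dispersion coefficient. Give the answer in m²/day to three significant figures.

At the plume center C_max = M/(n_e·A·√(4πDt)), so D = M²/(4πt·(n_e·A·C_max)²).
n_e·A·C_max = 0.24 × 5.44 × 0.809 = 1.056 kg/m.
D = 12.2²/(4π × 5.97 × 1.056²) = 1.78 m²/day.

1.78 m²/day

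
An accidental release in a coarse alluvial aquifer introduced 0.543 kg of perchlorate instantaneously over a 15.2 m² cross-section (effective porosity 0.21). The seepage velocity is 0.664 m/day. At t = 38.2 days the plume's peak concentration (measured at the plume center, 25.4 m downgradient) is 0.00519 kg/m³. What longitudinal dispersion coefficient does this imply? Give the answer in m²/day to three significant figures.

2.24 m²/day

At the plume center C_max = M/(n_e·A·√(4πDt)), so D = M²/(4πt·(n_e·A·C_max)²).
n_e·A·C_max = 0.21 × 15.2 × 0.00519 = 0.01657 kg/m.
D = 0.543²/(4π × 38.2 × 0.01657²) = 2.24 m²/day.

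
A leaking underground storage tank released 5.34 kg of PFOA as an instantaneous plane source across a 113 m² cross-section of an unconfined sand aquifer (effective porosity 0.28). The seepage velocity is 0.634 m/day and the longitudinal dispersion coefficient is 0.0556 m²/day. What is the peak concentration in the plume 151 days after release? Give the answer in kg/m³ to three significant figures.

0.0164 kg/m³

The peak of an instantaneous 1D plume sits at x = vt; there the Gaussian factor is 1 and C_max = M/(n_e·A·√(4πDt)), where n_e·A is the pore area the mass is dissolved in.
√(4πDt) = √(4π × 0.0556 × 151) = 10.27 m, so C_max = 5.34/(0.28 × 113 × 10.27) = 0.0164 kg/m³.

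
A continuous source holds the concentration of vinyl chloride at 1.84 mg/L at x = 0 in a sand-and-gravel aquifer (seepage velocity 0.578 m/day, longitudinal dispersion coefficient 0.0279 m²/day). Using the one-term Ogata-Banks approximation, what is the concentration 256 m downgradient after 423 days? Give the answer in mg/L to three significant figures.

0.0164 mg/L

For a continuous step input, C/C₀ ≈ ½·erfc((x−vt)/(2√(Dt))).
vt = 0.578 × 423 = 244.494 m and 2√(Dt) = 2√(0.0279 × 423) = 6.871 m.
Argument (x−vt)/(2√(Dt)) = (256 − 244.494)/6.871 = 1.675; ½·erfc(1.675) = 0.008923.
C = 1.84 × 0.008923 = 0.0164 mg/L.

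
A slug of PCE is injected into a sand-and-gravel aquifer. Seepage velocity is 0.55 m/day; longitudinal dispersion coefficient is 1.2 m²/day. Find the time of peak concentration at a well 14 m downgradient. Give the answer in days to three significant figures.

For the 1D instantaneous-source solution, setting ∂C/∂t = 0 at fixed x gives v²t² + 2Dt − x² = 0, so t = (√(D² + v²x²) − D)/v².
√(D² + v²x²) = √(1.2² + 0.55² × 14²) = 7.793; v² = 0.3025.
t = (7.793 − 1.2)/0.3025 = 21.8 days (vs. the pure-advection estimate x/v = 25.5 d).

21.8 days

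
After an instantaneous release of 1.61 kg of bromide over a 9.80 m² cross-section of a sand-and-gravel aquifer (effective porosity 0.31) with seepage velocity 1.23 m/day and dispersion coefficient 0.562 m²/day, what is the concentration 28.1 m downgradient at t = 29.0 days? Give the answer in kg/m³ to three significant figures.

For an instantaneous plane source, C(x,t) = M/(n_e·A·√(4πDt)) · exp(−(x−vt)²/(4Dt)), with n_e·A the pore (flow) area.
Plume center vt = 1.23 × 29.0 = 35.67 m, so the well at 28.1 m is 7.57 m upgradient of the peak.
√(4πDt) = 14.31 m, giving peak height M/(n_e·A·√(4πDt)) = 1.61/(0.31 × 9.80 × 14.31) = 0.03703 kg/m³.
(x−vt)²/(4Dt) = (-7.57)²/(4 × 0.562 × 29.0) = 0.8790; exp(−0.8790) = 0.4152.
C = 0.03703 × 0.4152 = 0.0154 kg/m³.

0.0154 kg/m³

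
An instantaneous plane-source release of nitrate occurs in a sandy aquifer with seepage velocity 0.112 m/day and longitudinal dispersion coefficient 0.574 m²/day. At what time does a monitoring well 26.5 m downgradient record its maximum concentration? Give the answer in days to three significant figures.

For the 1D instantaneous-source solution, setting ∂C/∂t = 0 at fixed x gives v²t² + 2Dt − x² = 0, so t = (√(D² + v²x²) − D)/v².
√(D² + v²x²) = √(0.574² + 0.112² × 26.5²) = 3.023; v² = 0.012544.
t = (3.023 − 0.574)/0.012544 = 195 days (vs. the pure-advection estimate x/v = 237 d).

195 days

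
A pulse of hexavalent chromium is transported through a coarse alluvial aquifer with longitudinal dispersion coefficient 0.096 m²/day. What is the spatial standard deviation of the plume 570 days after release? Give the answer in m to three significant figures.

10.5 m

Dispersive spreading gives a Gaussian with σ² = 2Dt; advection only shifts the center.
σ = √(2 × 0.096 × 570) = 10.5 m.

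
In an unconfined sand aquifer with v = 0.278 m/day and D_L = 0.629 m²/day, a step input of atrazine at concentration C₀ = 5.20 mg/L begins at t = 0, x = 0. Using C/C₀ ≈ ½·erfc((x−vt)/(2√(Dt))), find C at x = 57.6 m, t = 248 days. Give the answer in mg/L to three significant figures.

3.85 mg/L

For a continuous step input, C/C₀ ≈ ½·erfc((x−vt)/(2√(Dt))).
vt = 0.278 × 248 = 68.944 m and 2√(Dt) = 2√(0.629 × 248) = 24.98 m.
Argument (x−vt)/(2√(Dt)) = (57.6 − 68.944)/24.98 = -0.4541; ½·erfc(-0.4541) = 0.7396.
C = 5.20 × 0.7396 = 3.85 mg/L.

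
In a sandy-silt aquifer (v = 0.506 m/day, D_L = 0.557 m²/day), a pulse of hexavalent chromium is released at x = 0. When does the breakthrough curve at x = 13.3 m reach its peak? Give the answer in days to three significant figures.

24.2 days

For the 1D instantaneous-source solution, setting ∂C/∂t = 0 at fixed x gives v²t² + 2Dt − x² = 0, so t = (√(D² + v²x²) − D)/v².
√(D² + v²x²) = √(0.557² + 0.506² × 13.3²) = 6.753; v² = 0.256036.
t = (6.753 − 0.557)/0.256036 = 24.2 days (vs. the pure-advection estimate x/v = 26.3 d).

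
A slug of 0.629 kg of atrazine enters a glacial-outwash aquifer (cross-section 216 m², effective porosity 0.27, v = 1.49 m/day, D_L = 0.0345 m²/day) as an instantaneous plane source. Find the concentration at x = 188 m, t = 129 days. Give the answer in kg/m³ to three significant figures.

0.000533 kg/m³

For an instantaneous plane source, C(x,t) = M/(n_e·A·√(4πDt)) · exp(−(x−vt)²/(4Dt)), with n_e·A the pore (flow) area.
Plume center vt = 1.49 × 129 = 192.21 m, so the well at 188 m is 4.21 m upgradient of the peak.
√(4πDt) = 7.478 m, giving peak height M/(n_e·A·√(4πDt)) = 0.629/(0.27 × 216 × 7.478) = 0.001442 kg/m³.
(x−vt)²/(4Dt) = (-4.21)²/(4 × 0.0345 × 129) = 0.9956; exp(−0.9956) = 0.3695.
C = 0.001442 × 0.3695 = 0.000533 kg/m³.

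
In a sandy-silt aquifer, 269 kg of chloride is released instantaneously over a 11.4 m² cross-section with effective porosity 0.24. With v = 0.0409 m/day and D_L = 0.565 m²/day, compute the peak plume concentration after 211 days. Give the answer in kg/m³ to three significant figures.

The peak of an instantaneous 1D plume sits at x = vt; there the Gaussian factor is 1 and C_max = M/(n_e·A·√(4πDt)), where n_e·A is the pore area the mass is dissolved in.
√(4πDt) = √(4π × 0.565 × 211) = 38.71 m, so C_max = 269/(0.24 × 11.4 × 38.71) = 2.54 kg/m³.

2.54 kg/m³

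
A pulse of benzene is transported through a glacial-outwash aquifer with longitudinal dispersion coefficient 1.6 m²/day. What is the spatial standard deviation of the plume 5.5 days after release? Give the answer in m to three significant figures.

4.20 m

Dispersive spreading gives a Gaussian with σ² = 2Dt; advection only shifts the center.
σ = √(2 × 1.6 × 5.5) = 4.20 m.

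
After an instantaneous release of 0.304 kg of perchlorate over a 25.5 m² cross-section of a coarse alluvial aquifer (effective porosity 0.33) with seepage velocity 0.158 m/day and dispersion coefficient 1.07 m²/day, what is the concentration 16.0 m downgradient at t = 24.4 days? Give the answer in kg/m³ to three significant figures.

0.000486 kg/m³

For an instantaneous plane source, C(x,t) = M/(n_e·A·√(4πDt)) · exp(−(x−vt)²/(4Dt)), with n_e·A the pore (flow) area.
Plume center vt = 0.158 × 24.4 = 3.8552 m, so the well at 16.0 m is 12.1448 m downgradient of the peak.
√(4πDt) = 18.11 m, giving peak height M/(n_e·A·√(4πDt)) = 0.304/(0.33 × 25.5 × 18.11) = 0.001995 kg/m³.
(x−vt)²/(4Dt) = (12.1448)²/(4 × 1.07 × 24.4) = 1.412; exp(−1.412) = 0.2437.
C = 0.001995 × 0.2437 = 0.000486 kg/m³.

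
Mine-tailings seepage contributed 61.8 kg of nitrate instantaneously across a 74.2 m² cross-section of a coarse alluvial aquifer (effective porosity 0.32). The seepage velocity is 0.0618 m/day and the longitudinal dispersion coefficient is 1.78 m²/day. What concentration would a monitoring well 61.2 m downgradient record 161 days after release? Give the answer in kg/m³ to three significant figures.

0.00439 kg/m³

For an instantaneous plane source, C(x,t) = M/(n_e·A·√(4πDt)) · exp(−(x−vt)²/(4Dt)), with n_e·A the pore (flow) area.
Plume center vt = 0.0618 × 161 = 9.9498 m, so the well at 61.2 m is 51.2502 m downgradient of the peak.
√(4πDt) = 60.01 m, giving peak height M/(n_e·A·√(4πDt)) = 61.8/(0.32 × 74.2 × 60.01) = 0.04337 kg/m³.
(x−vt)²/(4Dt) = (51.2502)²/(4 × 1.78 × 161) = 2.291; exp(−2.291) = 0.1012.
C = 0.04337 × 0.1012 = 0.00439 kg/m³.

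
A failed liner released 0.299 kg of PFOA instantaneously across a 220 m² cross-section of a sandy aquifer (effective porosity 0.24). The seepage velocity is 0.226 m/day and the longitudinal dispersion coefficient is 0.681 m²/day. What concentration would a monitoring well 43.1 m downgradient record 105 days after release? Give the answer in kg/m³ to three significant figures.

For an instantaneous plane source, C(x,t) = M/(n_e·A·√(4πDt)) · exp(−(x−vt)²/(4Dt)), with n_e·A the pore (flow) area.
Plume center vt = 0.226 × 105 = 23.73 m, so the well at 43.1 m is 19.37 m downgradient of the peak.
√(4πDt) = 29.98 m, giving peak height M/(n_e·A·√(4πDt)) = 0.299/(0.24 × 220 × 29.98) = 0.0001889 kg/m³.
(x−vt)²/(4Dt) = (19.37)²/(4 × 0.681 × 105) = 1.312; exp(−1.312) = 0.2693.
C = 0.0001889 × 0.2693 = 5.09e-05 kg/m³.

5.09e-05 kg/m³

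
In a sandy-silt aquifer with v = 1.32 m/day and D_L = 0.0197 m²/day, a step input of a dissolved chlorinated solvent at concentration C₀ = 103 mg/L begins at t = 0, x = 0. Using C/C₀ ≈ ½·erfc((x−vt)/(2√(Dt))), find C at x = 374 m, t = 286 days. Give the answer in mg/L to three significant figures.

For a continuous step input, C/C₀ ≈ ½·erfc((x−vt)/(2√(Dt))).
vt = 1.32 × 286 = 377.52 m and 2√(Dt) = 2√(0.0197 × 286) = 4.747 m.
Argument (x−vt)/(2√(Dt)) = (374 − 377.52)/4.747 = -0.7415; ½·erfc(-0.7415) = 0.8528.
C = 103 × 0.8528 = 87.8 mg/L.

87.8 mg/L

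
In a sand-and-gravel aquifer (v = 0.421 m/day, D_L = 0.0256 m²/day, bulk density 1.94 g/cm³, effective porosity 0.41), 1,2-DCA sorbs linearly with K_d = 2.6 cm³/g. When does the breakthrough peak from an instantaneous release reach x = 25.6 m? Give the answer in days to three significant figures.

Retardation factor R = 1 + ρ_b·K_d/n = 1 + 1.94 × 2.6/0.41 = 13.30.
Sorption retards both mechanisms: v_R = v/R = 0.03165 m/day, D_R = D/R = 0.001925 m²/day.
Peak time from v_R²t² + 2D_R t − x² = 0: t = (√(D_R² + v_R²x²) − D_R)/v_R².
√(D_R² + v_R²x²) = √(0.001925² + 0.03165² × 25.6²) = 0.8102; v_R² = 0.001002.
t = (0.8102 − 0.001925)/0.001002 = 807 days.

807 days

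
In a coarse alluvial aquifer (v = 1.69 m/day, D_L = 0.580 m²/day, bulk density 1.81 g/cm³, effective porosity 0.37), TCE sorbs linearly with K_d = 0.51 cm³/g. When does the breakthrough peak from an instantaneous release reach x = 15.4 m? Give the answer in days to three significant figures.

31.1 days

Retardation factor R = 1 + ρ_b·K_d/n = 1 + 1.81 × 0.51/0.37 = 3.495.
Sorption retards both mechanisms: v_R = v/R = 0.4835 m/day, D_R = D/R = 0.1660 m²/day.
Peak time from v_R²t² + 2D_R t − x² = 0: t = (√(D_R² + v_R²x²) − D_R)/v_R².
√(D_R² + v_R²x²) = √(0.1660² + 0.4835² × 15.4²) = 7.448; v_R² = 0.2338.
t = (7.448 − 0.1660)/0.2338 = 31.1 days.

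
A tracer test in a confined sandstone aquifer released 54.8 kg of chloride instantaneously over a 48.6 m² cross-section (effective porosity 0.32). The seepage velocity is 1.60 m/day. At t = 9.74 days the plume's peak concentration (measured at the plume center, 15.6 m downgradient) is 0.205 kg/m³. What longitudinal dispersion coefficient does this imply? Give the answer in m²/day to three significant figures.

2.41 m²/day

At the plume center C_max = M/(n_e·A·√(4πDt)), so D = M²/(4πt·(n_e·A·C_max)²).
n_e·A·C_max = 0.32 × 48.6 × 0.205 = 3.188 kg/m.
D = 54.8²/(4π × 9.74 × 3.188²) = 2.41 m²/day.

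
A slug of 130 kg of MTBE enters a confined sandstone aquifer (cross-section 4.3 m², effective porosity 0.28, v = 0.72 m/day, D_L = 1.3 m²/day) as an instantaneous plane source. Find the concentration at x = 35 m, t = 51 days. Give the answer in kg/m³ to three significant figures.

For an instantaneous plane source, C(x,t) = M/(n_e·A·√(4πDt)) · exp(−(x−vt)²/(4Dt)), with n_e·A the pore (flow) area.
Plume center vt = 0.72 × 51 = 36.72 m, so the well at 35 m is 1.72 m upgradient of the peak.
√(4πDt) = 28.86 m, giving peak height M/(n_e·A·√(4πDt)) = 130/(0.28 × 4.3 × 28.86) = 3.741 kg/m³.
(x−vt)²/(4Dt) = (-1.72)²/(4 × 1.3 × 51) = 0.01116; exp(−0.01116) = 0.9889.
C = 3.741 × 0.9889 = 3.70 kg/m³.

3.70 kg/m³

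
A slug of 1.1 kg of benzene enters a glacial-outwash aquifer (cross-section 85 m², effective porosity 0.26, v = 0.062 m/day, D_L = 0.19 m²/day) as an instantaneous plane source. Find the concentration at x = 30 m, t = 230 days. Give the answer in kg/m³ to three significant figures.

For an instantaneous plane source, C(x,t) = M/(n_e·A·√(4πDt)) · exp(−(x−vt)²/(4Dt)), with n_e·A the pore (flow) area.
Plume center vt = 0.062 × 230 = 14.26 m, so the well at 30 m is 15.74 m downgradient of the peak.
√(4πDt) = 23.43 m, giving peak height M/(n_e·A·√(4πDt)) = 1.1/(0.26 × 85 × 23.43) = 0.002124 kg/m³.
(x−vt)²/(4Dt) = (15.74)²/(4 × 0.19 × 230) = 1.417; exp(−1.417) = 0.2424.
C = 0.002124 × 0.2424 = 0.000515 kg/m³.

0.000515 kg/m³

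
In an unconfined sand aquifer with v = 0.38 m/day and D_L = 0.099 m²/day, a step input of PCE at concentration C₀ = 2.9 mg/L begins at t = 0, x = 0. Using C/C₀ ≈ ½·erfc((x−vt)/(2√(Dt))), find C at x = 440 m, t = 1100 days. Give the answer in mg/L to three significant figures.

0.197 mg/L

For a continuous step input, C/C₀ ≈ ½·erfc((x−vt)/(2√(Dt))).
vt = 0.38 × 1100 = 418 m and 2√(Dt) = 2√(0.099 × 1100) = 20.87 m.
Argument (x−vt)/(2√(Dt)) = (440 − 418)/20.87 = 1.054; ½·erfc(1.054) = 0.06804.
C = 2.9 × 0.06804 = 0.197 mg/L.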